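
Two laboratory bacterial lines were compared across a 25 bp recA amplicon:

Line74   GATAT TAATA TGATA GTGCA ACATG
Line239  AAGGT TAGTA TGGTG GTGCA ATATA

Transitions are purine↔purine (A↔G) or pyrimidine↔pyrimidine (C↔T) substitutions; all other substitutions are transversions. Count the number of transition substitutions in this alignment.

7

The sequences differ at positions 1 (G/A, transition), 3 (T/G, transversion), 4 (A/G, transition), 8 (A/G, transition), 13 (A/G, transition), 15 (A/G, transition), 22 (C/T, transition), 25 (G/A, transition).
Of the 8 differences, 7 transitions and 1 transversion, so the answer is 7.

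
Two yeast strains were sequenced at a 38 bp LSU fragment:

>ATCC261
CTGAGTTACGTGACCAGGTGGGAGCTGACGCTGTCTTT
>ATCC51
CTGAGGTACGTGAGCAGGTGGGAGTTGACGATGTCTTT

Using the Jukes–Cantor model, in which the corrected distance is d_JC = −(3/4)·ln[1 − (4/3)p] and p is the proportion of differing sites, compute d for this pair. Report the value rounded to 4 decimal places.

The sequences differ at positions 6 (T/G), 14 (C/G), 25 (C/T), 31 (C/A).
p = 4/38 = 0.105263.
d = −0.75 · ln(1 − (4/3)·0.105263) = −0.75 · ln(0.859649) = −0.75 · (-0.151231) = 0.1134.

0.1134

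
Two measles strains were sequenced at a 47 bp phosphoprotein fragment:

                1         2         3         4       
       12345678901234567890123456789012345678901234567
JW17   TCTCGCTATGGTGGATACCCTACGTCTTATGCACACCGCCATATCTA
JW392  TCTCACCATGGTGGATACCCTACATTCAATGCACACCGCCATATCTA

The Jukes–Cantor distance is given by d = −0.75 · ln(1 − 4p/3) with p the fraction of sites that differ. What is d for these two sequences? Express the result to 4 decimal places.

Mismatches occur at site 5 (G/A), site 7 (T/C), site 24 (G/A), site 26 (C/T), site 27 (T/C), site 28 (T/A).
p = 6/47 = 0.127660.
d = −0.75 · ln(1 − (4/3)·0.127660) = −0.75 · ln(0.829787) = −0.75 · (-0.186586) = 0.1399.

0.1399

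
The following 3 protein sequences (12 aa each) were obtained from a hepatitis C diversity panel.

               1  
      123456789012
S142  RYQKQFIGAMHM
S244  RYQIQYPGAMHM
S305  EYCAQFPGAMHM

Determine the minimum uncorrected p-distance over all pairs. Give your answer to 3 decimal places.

0.250

Pairwise Hamming distances:
  S142 vs S244: 3
  S142 vs S305: 4
  S244 vs S305: 4
The smallest is 3 mismatches, between S142 and S244; p = 3/12 = 0.250.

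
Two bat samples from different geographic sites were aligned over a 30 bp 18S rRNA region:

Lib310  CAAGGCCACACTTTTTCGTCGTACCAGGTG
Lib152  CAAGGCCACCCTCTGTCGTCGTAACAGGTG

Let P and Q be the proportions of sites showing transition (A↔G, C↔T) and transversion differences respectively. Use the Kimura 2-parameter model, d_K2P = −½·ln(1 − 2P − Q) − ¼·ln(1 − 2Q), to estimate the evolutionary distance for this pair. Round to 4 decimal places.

The sequences differ at positions 10 (A/C, transversion), 13 (T/C, transition), 15 (T/G, transversion), 24 (C/A, transversion).
Of the 4 differences, 1 transition and 3 transversions over 30 sites: P = 1/30 = 0.033333, Q = 3/30 = 0.100000.
d = −0.5·ln(0.833334) − 0.25·ln(0.800000) = −0.5·(-0.182321) − 0.25·(-0.223144) = 0.1469.

0.1469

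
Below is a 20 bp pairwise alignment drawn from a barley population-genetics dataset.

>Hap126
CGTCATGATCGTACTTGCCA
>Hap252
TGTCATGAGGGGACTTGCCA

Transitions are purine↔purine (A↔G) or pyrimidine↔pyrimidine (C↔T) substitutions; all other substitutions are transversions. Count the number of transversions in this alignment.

3

The sequences differ at positions 1 (C/T, transition), 9 (T/G, transversion), 10 (C/G, transversion), 12 (T/G, transversion).
Of the 4 differences, 1 transition and 3 transversions, so the answer is 3.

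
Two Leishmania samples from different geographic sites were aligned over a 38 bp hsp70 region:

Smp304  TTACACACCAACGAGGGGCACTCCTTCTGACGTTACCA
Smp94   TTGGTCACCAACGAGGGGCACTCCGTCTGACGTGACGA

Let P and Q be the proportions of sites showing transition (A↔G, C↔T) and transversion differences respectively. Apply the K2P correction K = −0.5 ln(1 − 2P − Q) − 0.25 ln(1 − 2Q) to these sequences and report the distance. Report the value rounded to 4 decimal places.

Mismatches occur at site 3 (A/G, transition), site 4 (C/G, transversion), site 5 (A/T, transversion), site 25 (T/G, transversion), site 34 (T/G, transversion), site 37 (C/G, transversion).
Of the 6 differences, 1 transition and 5 transversions over 38 sites: P = 1/38 = 0.026316, Q = 5/38 = 0.131579.
d = −0.5·ln(0.815789) − 0.25·ln(0.736842) = −0.5·(-0.203600) − 0.25·(-0.305382) = 0.1781.

0.1781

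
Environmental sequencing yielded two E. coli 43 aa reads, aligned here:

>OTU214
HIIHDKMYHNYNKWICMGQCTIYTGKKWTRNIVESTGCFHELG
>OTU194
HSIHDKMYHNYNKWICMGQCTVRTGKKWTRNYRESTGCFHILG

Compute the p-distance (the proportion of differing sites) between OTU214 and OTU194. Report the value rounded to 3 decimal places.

Mismatches occur at site 2 (I→S), site 22 (I→V), site 23 (Y→R), site 32 (I→Y), site 33 (V→R), site 41 (E→I).
There are 6 differences over 43 sites, so p = 6/43 = 0.140.

0.140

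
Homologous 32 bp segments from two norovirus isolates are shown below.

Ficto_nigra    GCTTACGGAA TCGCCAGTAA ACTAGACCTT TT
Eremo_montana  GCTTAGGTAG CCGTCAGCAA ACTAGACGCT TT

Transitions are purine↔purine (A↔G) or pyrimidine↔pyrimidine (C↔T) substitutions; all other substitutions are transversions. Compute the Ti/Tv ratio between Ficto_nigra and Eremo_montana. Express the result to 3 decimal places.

1.667

Mismatches occur at site 6 (C↔G, transversion), site 8 (G↔T, transversion), site 10 (A↔G, transition), site 11 (T↔C, transition), site 14 (C↔T, transition), site 18 (T↔C, transition), site 28 (C↔G, transversion), site 29 (T↔C, transition).
Of the 8 differences, 5 transitions and 3 transversions, so Ti/Tv = 5/3 = 1.667.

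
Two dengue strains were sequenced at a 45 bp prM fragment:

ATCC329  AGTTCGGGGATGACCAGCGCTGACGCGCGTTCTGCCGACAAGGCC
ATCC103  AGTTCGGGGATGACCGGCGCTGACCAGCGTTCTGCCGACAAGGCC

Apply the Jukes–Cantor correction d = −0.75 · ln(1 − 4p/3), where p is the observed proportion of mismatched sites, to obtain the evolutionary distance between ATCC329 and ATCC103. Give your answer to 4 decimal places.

0.0698

Differing sites — 16:A/G; 25:G/C; 26:C/A.
p = 3/45 = 0.066667.
d = −0.75 · ln(1 − (4/3)·0.066667) = −0.75 · ln(0.911111) = −0.75 · (-0.093091) = 0.0698.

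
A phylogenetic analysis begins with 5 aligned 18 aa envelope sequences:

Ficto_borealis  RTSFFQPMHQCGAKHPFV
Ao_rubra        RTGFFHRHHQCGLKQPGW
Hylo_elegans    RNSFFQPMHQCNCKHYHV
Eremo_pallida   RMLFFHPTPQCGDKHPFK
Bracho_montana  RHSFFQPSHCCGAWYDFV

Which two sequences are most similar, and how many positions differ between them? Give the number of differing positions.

5

Pairwise Hamming distances:
  Ficto_borealis vs Ao_rubra: 8
  Ficto_borealis vs Hylo_elegans: 5
  Ficto_borealis vs Eremo_pallida: 7
  Ficto_borealis vs Bracho_montana: 6
  Ao_rubra vs Hylo_elegans: 11
  Ao_rubra vs Eremo_pallida: 9
  Ao_rubra vs Bracho_montana: 12
  Hylo_elegans vs Eremo_pallida: 10
  Hylo_elegans vs Bracho_montana: 9
  Eremo_pallida vs Bracho_montana: 11
The smallest is 5, between Ficto_borealis and Hylo_elegans.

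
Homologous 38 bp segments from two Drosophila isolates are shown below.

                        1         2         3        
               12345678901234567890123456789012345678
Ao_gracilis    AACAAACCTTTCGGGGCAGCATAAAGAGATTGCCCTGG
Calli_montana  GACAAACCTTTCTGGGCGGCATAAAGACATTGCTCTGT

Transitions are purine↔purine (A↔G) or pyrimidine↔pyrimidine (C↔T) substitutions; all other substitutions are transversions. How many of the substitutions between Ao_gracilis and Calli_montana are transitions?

Mismatches occur at site 1 (A↔G, transition), site 13 (G↔T, transversion), site 18 (A↔G, transition), site 28 (G↔C, transversion), site 34 (C↔T, transition), site 38 (G↔T, transversion).
Of the 6 differences, 3 transitions and 3 transversions, so the answer is 3.

3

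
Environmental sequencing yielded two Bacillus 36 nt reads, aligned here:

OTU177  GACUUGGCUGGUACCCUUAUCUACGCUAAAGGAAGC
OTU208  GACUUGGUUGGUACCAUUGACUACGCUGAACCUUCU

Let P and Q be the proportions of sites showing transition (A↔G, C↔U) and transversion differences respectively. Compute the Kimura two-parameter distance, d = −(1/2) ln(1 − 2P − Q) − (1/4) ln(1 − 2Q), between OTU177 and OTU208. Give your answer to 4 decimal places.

0.3926

Mismatches occur at site 8 (C→U, transition), site 16 (C→A, transversion), site 19 (A→G, transition), site 20 (U→A, transversion), site 28 (A→G, transition), site 31 (G→C, transversion), site 32 (G→C, transversion), site 33 (A→U, transversion), site 34 (A→U, transversion), site 35 (G→C, transversion), site 36 (C→U, transition).
Of the 11 differences, 4 transitions and 7 transversions over 36 sites: P = 4/36 = 0.111111, Q = 7/36 = 0.194444.
d = −0.5·ln(0.583334) − 0.25·ln(0.611112) = −0.5·(-0.538995) − 0.25·(-0.492475) = 0.3926.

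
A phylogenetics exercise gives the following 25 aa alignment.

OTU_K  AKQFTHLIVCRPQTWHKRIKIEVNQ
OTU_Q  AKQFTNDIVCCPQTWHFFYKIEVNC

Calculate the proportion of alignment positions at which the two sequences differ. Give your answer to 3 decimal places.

0.280

Mismatches occur at site 6 (H↔N), site 7 (L↔D), site 11 (R↔C), site 17 (K↔F), site 18 (R↔F), site 19 (I↔Y), site 25 (Q↔C).
There are 7 differences over 25 sites, so p = 7/25 = 0.280.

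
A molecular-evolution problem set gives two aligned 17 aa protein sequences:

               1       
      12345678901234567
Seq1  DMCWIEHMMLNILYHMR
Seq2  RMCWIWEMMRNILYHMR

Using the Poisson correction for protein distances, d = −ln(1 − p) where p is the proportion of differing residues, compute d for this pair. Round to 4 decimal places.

The sequences differ at positions 1 (D/R), 6 (E/W), 7 (H/E), 10 (L/R).
p = 4/17 = 0.235294.
d = −ln(1 − 0.235294) = −ln(0.764706) = 0.2683.

0.2683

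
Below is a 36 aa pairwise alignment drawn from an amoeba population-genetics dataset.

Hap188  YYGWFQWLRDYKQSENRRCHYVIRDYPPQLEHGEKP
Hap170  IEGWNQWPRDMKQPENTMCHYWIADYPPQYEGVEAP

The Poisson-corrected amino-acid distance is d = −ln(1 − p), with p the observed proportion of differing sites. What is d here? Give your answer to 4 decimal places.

0.4925

The sequences differ at positions 1 (Y/I), 2 (Y/E), 5 (F/N), 8 (L/P), 11 (Y/M), 14 (S/P), 17 (R/T), 18 (R/M), 22 (V/W), 24 (R/A), 30 (L/Y), 32 (H/G), 33 (G/V), 35 (K/A).
p = 14/36 = 0.388889.
d = −ln(1 − 0.388889) = −ln(0.611111) = 0.4925.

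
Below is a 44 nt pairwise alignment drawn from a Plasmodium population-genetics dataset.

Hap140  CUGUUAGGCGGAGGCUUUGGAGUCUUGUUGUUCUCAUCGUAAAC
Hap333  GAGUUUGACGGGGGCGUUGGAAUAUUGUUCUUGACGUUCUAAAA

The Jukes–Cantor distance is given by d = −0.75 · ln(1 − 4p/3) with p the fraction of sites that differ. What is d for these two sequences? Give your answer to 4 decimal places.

0.4546

Differing sites — 1:C/G; 2:U/A; 6:A/U; 8:G/A; 12:A/G; 16:U/G; 22:G/A; 24:C/A; 30:G/C; 33:C/G; 34:U/A; 36:A/G; 38:C/U; 39:G/C; 44:C/A.
p = 15/44 = 0.340909.
d = −0.75 · ln(1 − (4/3)·0.340909) = −0.75 · ln(0.545455) = −0.75 · (-0.606135) = 0.4546.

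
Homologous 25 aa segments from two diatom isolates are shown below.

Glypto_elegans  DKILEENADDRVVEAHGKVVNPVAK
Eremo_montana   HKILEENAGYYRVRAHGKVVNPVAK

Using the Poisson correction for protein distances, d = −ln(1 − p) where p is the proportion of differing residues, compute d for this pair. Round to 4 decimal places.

0.2744

The sequences differ at positions 1 (D/H), 9 (D/G), 10 (D/Y), 11 (R/Y), 12 (V/R), 14 (E/R).
p = 6/25 = 0.240000.
d = −ln(1 − 0.240000) = −ln(0.760000) = 0.2744.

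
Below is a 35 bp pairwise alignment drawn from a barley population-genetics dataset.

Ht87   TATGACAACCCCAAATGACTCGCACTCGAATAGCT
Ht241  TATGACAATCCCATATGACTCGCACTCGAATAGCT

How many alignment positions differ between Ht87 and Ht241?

Mismatches occur at site 9 (C→T), site 14 (A→T).
That gives 2 mismatches out of 35 aligned sites, so the Hamming distance is 2.

2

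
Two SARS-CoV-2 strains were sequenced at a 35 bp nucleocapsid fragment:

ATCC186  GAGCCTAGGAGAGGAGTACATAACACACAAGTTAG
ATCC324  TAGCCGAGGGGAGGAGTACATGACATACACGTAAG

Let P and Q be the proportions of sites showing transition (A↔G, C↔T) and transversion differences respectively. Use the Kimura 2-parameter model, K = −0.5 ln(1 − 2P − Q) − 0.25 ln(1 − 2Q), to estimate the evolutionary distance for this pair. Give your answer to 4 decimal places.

0.2331

Differing sites — 1:G/T (Tv); 6:T/G (Tv); 10:A/G (Ti); 22:A/G (Ti); 26:C/T (Ti); 30:A/C (Tv); 33:T/A (Tv).
Of the 7 differences, 3 transitions and 4 transversions over 35 sites: P = 3/35 = 0.085714, Q = 4/35 = 0.114286.
d = −0.5·ln(0.714286) − 0.25·ln(0.771428) = −0.5·(-0.336472) − 0.25·(-0.259512) = 0.2331.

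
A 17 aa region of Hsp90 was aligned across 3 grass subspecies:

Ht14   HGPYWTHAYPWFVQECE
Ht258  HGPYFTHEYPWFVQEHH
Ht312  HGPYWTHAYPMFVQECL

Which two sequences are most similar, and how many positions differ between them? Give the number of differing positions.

2

Pairwise Hamming distances:
  Ht14 vs Ht258: 4
  Ht14 vs Ht312: 2
  Ht258 vs Ht312: 5
The smallest is 2, between Ht14 and Ht312.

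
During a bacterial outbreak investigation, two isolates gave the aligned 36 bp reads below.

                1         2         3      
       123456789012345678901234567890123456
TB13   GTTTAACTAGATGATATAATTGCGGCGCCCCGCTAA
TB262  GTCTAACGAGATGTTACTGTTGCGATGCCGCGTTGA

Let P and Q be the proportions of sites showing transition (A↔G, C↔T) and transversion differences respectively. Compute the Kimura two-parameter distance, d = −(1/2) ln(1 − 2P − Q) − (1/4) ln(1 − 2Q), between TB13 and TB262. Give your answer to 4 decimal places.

0.4094

Differing sites — 3:T/C (Ti); 8:T/G (Tv); 14:A/T (Tv); 17:T/C (Ti); 18:A/T (Tv); 19:A/G (Ti); 25:G/A (Ti); 26:C/T (Ti); 30:C/G (Tv); 33:C/T (Ti); 35:A/G (Ti).
Of the 11 differences, 7 transitions and 4 transversions over 36 sites: P = 7/36 = 0.194444, Q = 4/36 = 0.111111.
d = −0.5·ln(0.500001) − 0.25·ln(0.777778) = −0.5·(-0.693145) − 0.25·(-0.251314) = 0.4094.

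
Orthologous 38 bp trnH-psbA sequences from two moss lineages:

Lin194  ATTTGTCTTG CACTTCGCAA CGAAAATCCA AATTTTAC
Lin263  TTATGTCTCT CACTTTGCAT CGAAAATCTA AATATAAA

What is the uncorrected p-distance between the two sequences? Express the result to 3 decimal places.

The sequences differ at positions 1 (A/T), 3 (T/A), 9 (T/C), 10 (G/T), 16 (C/T), 20 (A/T), 29 (C/T), 34 (T/A), 36 (T/A), 38 (C/A).
There are 10 differences over 38 sites, so p = 10/38 = 0.263.

0.263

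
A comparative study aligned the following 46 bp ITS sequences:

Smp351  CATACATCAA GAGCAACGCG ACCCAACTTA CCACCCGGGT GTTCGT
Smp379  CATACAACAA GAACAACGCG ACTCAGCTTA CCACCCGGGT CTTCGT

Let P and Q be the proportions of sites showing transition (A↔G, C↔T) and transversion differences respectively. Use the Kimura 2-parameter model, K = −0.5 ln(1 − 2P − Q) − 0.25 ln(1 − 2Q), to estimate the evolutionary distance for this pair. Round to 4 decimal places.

0.1183

Mismatches occur at site 7 (T/A, transversion), site 13 (G/A, transition), site 23 (C/T, transition), site 26 (A/G, transition), site 41 (G/C, transversion).
Of the 5 differences, 3 transitions and 2 transversions over 46 sites: P = 3/46 = 0.065217, Q = 2/46 = 0.043478.
d = −0.5·ln(0.826088) − 0.25·ln(0.913044) = −0.5·(-0.191054) − 0.25·(-0.090971) = 0.1183.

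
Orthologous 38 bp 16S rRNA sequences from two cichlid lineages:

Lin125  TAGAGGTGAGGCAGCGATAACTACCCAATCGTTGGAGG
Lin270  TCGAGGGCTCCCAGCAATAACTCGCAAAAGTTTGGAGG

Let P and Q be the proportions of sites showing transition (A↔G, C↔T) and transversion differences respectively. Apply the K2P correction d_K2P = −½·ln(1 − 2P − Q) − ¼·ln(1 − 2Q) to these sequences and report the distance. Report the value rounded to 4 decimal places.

0.4794

Mismatches occur at site 2 (A→C, transversion), site 7 (T→G, transversion), site 8 (G→C, transversion), site 9 (A→T, transversion), site 10 (G→C, transversion), site 11 (G→C, transversion), site 16 (G→A, transition), site 23 (A→C, transversion), site 24 (C→G, transversion), site 26 (C→A, transversion), site 29 (T→A, transversion), site 30 (C→G, transversion), site 31 (G→T, transversion).
Of the 13 differences, 1 transition and 12 transversions over 38 sites: P = 1/38 = 0.026316, Q = 12/38 = 0.315789.
d = −0.5·ln(0.631579) − 0.25·ln(0.368422) = −0.5·(-0.459532) − 0.25·(-0.998526) = 0.4794.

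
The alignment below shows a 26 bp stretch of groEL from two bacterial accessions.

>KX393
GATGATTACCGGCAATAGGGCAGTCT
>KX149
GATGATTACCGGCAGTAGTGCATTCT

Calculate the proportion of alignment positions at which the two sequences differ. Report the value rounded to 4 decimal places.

Differing sites — 15:A/G; 19:G/T; 23:G/T.
There are 3 differences over 26 sites, so p = 3/26 = 0.1154.

0.1154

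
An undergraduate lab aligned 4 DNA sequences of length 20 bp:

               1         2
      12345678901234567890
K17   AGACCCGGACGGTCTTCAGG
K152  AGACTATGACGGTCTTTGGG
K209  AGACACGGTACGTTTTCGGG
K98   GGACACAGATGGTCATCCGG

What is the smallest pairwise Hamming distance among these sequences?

Pairwise Hamming distances:
  K17 vs K152: 5
  K17 vs K209: 6
  K17 vs K98: 6
  K152 vs K209: 8
  K152 vs K98: 8
  K209 vs K98: 8
The smallest is 5, between K17 and K152.

5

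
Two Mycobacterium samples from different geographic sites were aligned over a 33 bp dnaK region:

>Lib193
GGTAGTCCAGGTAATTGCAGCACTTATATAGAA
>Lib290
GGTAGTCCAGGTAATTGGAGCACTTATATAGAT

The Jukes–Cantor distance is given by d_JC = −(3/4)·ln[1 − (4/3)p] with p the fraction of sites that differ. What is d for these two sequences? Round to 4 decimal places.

0.0632

Differing sites — 18:C/G; 33:A/T.
p = 2/33 = 0.060606.
d = −0.75 · ln(1 − (4/3)·0.060606) = −0.75 · ln(0.919192) = −0.75 · (-0.084260) = 0.0632.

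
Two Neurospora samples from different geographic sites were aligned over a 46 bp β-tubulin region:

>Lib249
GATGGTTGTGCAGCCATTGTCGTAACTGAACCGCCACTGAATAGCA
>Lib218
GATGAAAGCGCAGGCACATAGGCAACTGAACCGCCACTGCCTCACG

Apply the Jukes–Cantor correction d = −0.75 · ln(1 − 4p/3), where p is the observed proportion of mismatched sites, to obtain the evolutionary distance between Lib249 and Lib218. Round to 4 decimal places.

0.4674

Mismatches occur at site 5 (G/A), site 6 (T/A), site 7 (T/A), site 9 (T/C), site 14 (C/G), site 17 (T/C), site 18 (T/A), site 19 (G/T), site 20 (T/A), site 21 (C/G), site 23 (T/C), site 40 (A/C), site 41 (A/C), site 43 (A/C), site 44 (G/A), site 46 (A/G).
p = 16/46 = 0.347826.
d = −0.75 · ln(1 − (4/3)·0.347826) = −0.75 · ln(0.536232) = −0.75 · (-0.623188) = 0.4674.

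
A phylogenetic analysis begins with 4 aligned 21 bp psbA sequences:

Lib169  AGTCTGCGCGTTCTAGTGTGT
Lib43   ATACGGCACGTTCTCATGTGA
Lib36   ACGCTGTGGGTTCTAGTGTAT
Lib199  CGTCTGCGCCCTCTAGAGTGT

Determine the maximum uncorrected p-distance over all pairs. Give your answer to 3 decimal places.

Pairwise Hamming distances:
  Lib169 vs Lib43: 7
  Lib169 vs Lib36: 5
  Lib169 vs Lib199: 4
  Lib43 vs Lib36: 10
  Lib43 vs Lib199: 11
  Lib36 vs Lib199: 9
The largest is 11 mismatches, between Lib43 and Lib199; p = 11/21 = 0.524.

0.524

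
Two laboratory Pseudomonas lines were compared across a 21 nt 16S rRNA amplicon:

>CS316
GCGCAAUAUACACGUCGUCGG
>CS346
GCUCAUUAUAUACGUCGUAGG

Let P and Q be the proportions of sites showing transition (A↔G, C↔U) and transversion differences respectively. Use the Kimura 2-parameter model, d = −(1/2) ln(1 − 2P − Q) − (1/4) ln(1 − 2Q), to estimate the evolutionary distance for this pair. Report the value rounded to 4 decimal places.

0.2201

Differing sites — 3:G/U (Tv); 6:A/U (Tv); 11:C/U (Ti); 19:C/A (Tv).
Of the 4 differences, 1 transition and 3 transversions over 21 sites: P = 1/21 = 0.047619, Q = 3/21 = 0.142857.
d = −0.5·ln(0.761905) − 0.25·ln(0.714286) = −0.5·(-0.271933) − 0.25·(-0.336472) = 0.2201.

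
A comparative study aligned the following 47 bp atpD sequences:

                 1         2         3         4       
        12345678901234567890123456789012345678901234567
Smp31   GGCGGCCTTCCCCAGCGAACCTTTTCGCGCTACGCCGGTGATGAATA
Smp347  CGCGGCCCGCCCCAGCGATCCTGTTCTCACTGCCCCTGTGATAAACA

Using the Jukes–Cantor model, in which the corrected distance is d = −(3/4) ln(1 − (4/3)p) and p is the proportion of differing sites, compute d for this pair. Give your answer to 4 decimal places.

The sequences differ at positions 1 (G/C), 8 (T/C), 9 (T/G), 19 (A/T), 23 (T/G), 27 (G/T), 29 (G/A), 32 (A/G), 34 (G/C), 37 (G/T), 43 (G/A), 46 (T/C).
p = 12/47 = 0.255319.
d = −0.75 · ln(1 − (4/3)·0.255319) = −0.75 · ln(0.659575) = −0.75 · (-0.416160) = 0.3121.

0.3121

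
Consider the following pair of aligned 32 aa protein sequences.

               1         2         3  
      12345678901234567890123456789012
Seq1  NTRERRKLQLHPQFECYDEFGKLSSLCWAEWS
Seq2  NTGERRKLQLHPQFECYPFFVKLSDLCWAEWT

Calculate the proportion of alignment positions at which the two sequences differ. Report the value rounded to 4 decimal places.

The sequences differ at positions 3 (R/G), 18 (D/P), 19 (E/F), 21 (G/V), 25 (S/D), 32 (S/T).
There are 6 differences over 32 sites, so p = 6/32 = 0.1875.

0.1875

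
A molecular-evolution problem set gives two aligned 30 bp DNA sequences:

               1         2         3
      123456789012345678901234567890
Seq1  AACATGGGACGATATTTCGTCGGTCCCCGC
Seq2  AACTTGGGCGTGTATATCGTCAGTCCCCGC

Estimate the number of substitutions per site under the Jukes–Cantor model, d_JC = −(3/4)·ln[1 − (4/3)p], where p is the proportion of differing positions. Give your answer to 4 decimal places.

0.2795

Mismatches occur at site 4 (A↔T), site 9 (A↔C), site 10 (C↔G), site 11 (G↔T), site 12 (A↔G), site 16 (T↔A), site 22 (G↔A).
p = 7/30 = 0.233333.
d = −0.75 · ln(1 − (4/3)·0.233333) = −0.75 · ln(0.688889) = −0.75 · (-0.372675) = 0.2795.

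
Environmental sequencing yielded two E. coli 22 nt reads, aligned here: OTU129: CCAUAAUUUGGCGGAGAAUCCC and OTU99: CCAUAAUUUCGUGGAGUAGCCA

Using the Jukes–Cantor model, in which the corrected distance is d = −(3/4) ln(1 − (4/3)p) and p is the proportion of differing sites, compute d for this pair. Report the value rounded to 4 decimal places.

The sequences differ at positions 10 (G/C), 12 (C/U), 17 (A/U), 19 (U/G), 22 (C/A).
p = 5/22 = 0.227273.
d = −0.75 · ln(1 − (4/3)·0.227273) = −0.75 · ln(0.696969) = −0.75 · (-0.361014) = 0.2708.

0.2708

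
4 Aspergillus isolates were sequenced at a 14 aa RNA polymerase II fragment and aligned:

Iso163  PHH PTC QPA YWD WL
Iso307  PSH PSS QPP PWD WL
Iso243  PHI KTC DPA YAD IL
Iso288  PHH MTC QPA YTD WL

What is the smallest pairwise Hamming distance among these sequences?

Pairwise Hamming distances:
  Iso163 vs Iso307: 5
  Iso163 vs Iso243: 5
  Iso163 vs Iso288: 2
  Iso307 vs Iso243: 10
  Iso307 vs Iso288: 7
  Iso243 vs Iso288: 5
The smallest is 2, between Iso163 and Iso288.

2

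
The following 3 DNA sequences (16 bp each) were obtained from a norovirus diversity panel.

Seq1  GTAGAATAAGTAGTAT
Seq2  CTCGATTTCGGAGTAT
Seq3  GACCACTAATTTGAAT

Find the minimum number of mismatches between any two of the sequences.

6

Pairwise Hamming distances:
  Seq1 vs Seq2: 6
  Seq1 vs Seq3: 7
  Seq2 vs Seq3: 10
The smallest is 6, between Seq1 and Seq2.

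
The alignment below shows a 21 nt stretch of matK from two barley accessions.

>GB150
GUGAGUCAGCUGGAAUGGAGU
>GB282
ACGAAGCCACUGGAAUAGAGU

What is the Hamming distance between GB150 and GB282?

Mismatches occur at site 1 (G→A), site 2 (U→C), site 5 (G→A), site 6 (U→G), site 8 (A→C), site 9 (G→A), site 17 (G→A).
That gives 7 mismatches out of 21 aligned sites, so the Hamming distance is 7.

7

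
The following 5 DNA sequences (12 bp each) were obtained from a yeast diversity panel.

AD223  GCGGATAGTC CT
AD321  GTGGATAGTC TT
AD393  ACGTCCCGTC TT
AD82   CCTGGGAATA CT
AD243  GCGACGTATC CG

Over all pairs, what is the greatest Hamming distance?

Pairwise Hamming distances:
  AD223 vs AD321: 2
  AD223 vs AD393: 6
  AD223 vs AD82: 6
  AD223 vs AD243: 6
  AD321 vs AD393: 6
  AD321 vs AD82: 8
  AD321 vs AD243: 8
  AD393 vs AD82: 9
  AD393 vs AD243: 7
  AD82 vs AD243: 7
The largest is 9, between AD393 and AD82.

9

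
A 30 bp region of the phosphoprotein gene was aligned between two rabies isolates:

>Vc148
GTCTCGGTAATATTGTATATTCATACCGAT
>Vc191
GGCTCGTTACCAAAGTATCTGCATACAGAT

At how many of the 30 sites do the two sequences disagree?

9

Differing sites — 2:T/G; 7:G/T; 10:A/C; 11:T/C; 13:T/A; 14:T/A; 19:A/C; 21:T/G; 27:C/A.
That gives 9 mismatches out of 30 aligned sites, so the Hamming distance is 9.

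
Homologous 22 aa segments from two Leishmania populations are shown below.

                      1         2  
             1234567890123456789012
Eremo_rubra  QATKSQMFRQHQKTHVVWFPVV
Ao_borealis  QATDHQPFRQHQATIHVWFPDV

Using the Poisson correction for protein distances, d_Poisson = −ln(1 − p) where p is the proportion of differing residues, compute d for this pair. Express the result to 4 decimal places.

Mismatches occur at site 4 (K/D), site 5 (S/H), site 7 (M/P), site 13 (K/A), site 15 (H/I), site 16 (V/H), site 21 (V/D).
p = 7/22 = 0.318182.
d = −ln(1 − 0.318182) = −ln(0.681818) = 0.3830.

0.3830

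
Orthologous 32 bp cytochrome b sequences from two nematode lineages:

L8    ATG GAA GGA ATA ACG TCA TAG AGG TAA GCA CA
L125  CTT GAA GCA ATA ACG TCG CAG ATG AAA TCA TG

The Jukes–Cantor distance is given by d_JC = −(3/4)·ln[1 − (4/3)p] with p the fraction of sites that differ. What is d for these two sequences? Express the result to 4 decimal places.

0.4042

Mismatches occur at site 1 (A→C), site 3 (G→T), site 8 (G→C), site 18 (A→G), site 19 (T→C), site 23 (G→T), site 25 (T→A), site 28 (G→T), site 31 (C→T), site 32 (A→G).
p = 10/32 = 0.312500.
d = −0.75 · ln(1 − (4/3)·0.312500) = −0.75 · ln(0.583333) = −0.75 · (-0.538997) = 0.4042.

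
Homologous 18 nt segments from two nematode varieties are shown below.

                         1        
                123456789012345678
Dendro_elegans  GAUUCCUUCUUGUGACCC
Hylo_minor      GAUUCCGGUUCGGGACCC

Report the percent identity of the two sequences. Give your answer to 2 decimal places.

72.22%

Mismatches occur at site 7 (U/G), site 8 (U/G), site 9 (C/U), site 11 (U/C), site 13 (U/G).
13 of the 18 sites match, so the percent identity is 13/18 × 100 = 72.22%.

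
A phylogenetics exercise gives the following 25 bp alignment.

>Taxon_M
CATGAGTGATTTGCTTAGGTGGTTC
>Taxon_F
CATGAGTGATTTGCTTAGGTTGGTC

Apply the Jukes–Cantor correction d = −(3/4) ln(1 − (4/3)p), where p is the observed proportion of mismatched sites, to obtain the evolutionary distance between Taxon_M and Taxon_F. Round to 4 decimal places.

0.0846

Mismatches occur at site 21 (G↔T), site 23 (T↔G).
p = 2/25 = 0.080000.
d = −0.75 · ln(1 − (4/3)·0.080000) = −0.75 · ln(0.893333) = −0.75 · (-0.112796) = 0.0846.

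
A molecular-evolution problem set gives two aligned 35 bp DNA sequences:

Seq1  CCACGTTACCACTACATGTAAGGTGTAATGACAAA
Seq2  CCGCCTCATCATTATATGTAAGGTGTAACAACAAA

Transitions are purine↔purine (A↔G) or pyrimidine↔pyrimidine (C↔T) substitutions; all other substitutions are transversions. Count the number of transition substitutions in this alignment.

Differing sites — 3:A/G (Ti); 5:G/C (Tv); 7:T/C (Ti); 9:C/T (Ti); 12:C/T (Ti); 15:C/T (Ti); 29:T/C (Ti); 30:G/A (Ti).
Of the 8 differences, 7 transitions and 1 transversion, so the answer is 7.

7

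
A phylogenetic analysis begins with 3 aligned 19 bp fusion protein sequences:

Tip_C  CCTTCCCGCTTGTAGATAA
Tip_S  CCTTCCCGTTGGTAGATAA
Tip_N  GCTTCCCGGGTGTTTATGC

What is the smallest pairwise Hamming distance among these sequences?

Pairwise Hamming distances:
  Tip_C vs Tip_S: 2
  Tip_C vs Tip_N: 7
  Tip_S vs Tip_N: 8
The smallest is 2, between Tip_C and Tip_S.

2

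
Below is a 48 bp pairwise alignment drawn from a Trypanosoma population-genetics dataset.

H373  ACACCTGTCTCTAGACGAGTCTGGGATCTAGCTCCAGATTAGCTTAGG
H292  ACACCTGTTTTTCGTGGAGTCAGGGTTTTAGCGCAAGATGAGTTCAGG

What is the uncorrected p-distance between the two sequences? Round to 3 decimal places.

Differing sites — 9:C/T; 11:C/T; 13:A/C; 15:A/T; 16:C/G; 22:T/A; 26:A/T; 28:C/T; 33:T/G; 35:C/A; 40:T/G; 43:C/T; 45:T/C.
There are 13 differences over 48 sites, so p = 13/48 = 0.271.

0.271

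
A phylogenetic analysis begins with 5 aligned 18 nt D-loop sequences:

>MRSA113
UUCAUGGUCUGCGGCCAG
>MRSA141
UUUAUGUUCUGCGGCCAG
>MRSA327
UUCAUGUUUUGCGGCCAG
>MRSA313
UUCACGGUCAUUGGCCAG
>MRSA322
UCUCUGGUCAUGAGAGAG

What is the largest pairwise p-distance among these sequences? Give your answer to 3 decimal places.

Pairwise Hamming distances:
  MRSA113 vs MRSA141: 2
  MRSA113 vs MRSA327: 2
  MRSA113 vs MRSA313: 4
  MRSA113 vs MRSA322: 9
  MRSA141 vs MRSA327: 2
  MRSA141 vs MRSA313: 6
  MRSA141 vs MRSA322: 9
  MRSA327 vs MRSA313: 6
  MRSA327 vs MRSA322: 11
  MRSA313 vs MRSA322: 8
The largest is 11 mismatches, between MRSA327 and MRSA322; p = 11/18 = 0.611.

0.611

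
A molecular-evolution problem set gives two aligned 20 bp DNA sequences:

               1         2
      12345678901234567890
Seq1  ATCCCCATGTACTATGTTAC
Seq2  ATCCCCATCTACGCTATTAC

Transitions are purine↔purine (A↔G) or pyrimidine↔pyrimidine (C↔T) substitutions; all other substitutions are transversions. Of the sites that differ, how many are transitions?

1

Mismatches occur at site 9 (G→C, transversion), site 13 (T→G, transversion), site 14 (A→C, transversion), site 16 (G→A, transition).
Of the 4 differences, 1 transition and 3 transversions, so the answer is 1.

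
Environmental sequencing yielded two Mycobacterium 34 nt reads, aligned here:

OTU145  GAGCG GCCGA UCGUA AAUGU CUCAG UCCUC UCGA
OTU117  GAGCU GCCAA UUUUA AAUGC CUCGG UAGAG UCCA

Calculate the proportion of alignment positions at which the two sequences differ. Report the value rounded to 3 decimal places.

Differing sites — 5:G/U; 9:G/A; 12:C/U; 13:G/U; 20:U/C; 24:A/G; 27:C/A; 28:C/G; 29:U/A; 30:C/G; 33:G/C.
There are 11 differences over 34 sites, so p = 11/34 = 0.324.

0.324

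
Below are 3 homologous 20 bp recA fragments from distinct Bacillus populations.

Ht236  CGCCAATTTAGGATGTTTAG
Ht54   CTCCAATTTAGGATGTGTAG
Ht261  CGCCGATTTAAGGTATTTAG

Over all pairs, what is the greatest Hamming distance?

6

Pairwise Hamming distances:
  Ht236 vs Ht54: 2
  Ht236 vs Ht261: 4
  Ht54 vs Ht261: 6
The largest is 6, between Ht54 and Ht261.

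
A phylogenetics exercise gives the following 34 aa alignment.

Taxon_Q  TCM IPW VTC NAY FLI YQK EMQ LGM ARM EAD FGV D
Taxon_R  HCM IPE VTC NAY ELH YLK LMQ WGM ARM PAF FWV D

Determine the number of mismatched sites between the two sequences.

10

Mismatches occur at site 1 (T/H), site 6 (W/E), site 13 (F/E), site 15 (I/H), site 17 (Q/L), site 19 (E/L), site 22 (L/W), site 28 (E/P), site 30 (D/F), site 32 (G/W).
That gives 10 mismatches out of 34 aligned sites, so the Hamming distance is 10.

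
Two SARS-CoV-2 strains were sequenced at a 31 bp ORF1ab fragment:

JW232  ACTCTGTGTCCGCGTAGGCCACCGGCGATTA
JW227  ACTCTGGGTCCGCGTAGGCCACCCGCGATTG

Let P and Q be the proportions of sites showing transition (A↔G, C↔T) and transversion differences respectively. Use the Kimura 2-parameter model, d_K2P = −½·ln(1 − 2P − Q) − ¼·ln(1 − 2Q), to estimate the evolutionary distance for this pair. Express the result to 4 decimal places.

0.1036

The sequences differ at positions 7 (T/G, transversion), 24 (G/C, transversion), 31 (A/G, transition).
Of the 3 differences, 1 transition and 2 transversions over 31 sites: P = 1/31 = 0.032258, Q = 2/31 = 0.064516.
d = −0.5·ln(0.870968) − 0.25·ln(0.870968) = −0.5·(-0.138150) − 0.25·(-0.138150) = 0.1036.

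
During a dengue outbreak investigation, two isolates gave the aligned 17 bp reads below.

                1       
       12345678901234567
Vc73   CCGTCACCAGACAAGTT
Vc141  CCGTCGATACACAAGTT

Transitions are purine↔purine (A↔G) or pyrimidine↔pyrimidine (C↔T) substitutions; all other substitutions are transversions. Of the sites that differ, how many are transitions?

2

Differing sites — 6:A/G (Ti); 7:C/A (Tv); 8:C/T (Ti); 10:G/C (Tv).
Of the 4 differences, 2 transitions and 2 transversions, so the answer is 2.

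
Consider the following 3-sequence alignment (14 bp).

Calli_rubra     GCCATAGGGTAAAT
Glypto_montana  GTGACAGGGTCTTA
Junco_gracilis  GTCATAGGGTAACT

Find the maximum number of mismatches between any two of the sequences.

7

Pairwise Hamming distances:
  Calli_rubra vs Glypto_montana: 7
  Calli_rubra vs Junco_gracilis: 2
  Glypto_montana vs Junco_gracilis: 6
The largest is 7, between Calli_rubra and Glypto_montana.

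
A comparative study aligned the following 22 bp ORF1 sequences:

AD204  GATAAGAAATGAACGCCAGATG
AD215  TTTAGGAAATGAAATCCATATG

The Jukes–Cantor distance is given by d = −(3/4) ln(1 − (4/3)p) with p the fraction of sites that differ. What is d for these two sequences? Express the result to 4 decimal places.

The sequences differ at positions 1 (G/T), 2 (A/T), 5 (A/G), 14 (C/A), 15 (G/T), 19 (G/T).
p = 6/22 = 0.272727.
d = −0.75 · ln(1 − (4/3)·0.272727) = −0.75 · ln(0.636364) = −0.75 · (-0.451985) = 0.3390.

0.3390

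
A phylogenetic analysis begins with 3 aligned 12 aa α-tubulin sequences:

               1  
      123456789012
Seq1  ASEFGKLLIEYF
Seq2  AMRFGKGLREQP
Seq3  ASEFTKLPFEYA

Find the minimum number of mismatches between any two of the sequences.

4

Pairwise Hamming distances:
  Seq1 vs Seq2: 6
  Seq1 vs Seq3: 4
  Seq2 vs Seq3: 8
The smallest is 4, between Seq1 and Seq3.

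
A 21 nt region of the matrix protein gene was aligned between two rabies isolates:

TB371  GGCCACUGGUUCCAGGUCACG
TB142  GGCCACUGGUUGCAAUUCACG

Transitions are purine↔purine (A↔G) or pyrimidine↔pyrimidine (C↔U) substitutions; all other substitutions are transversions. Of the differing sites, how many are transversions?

Mismatches occur at site 12 (C↔G, transversion), site 15 (G↔A, transition), site 16 (G↔U, transversion).
Of the 3 differences, 1 transition and 2 transversions, so the answer is 2.

2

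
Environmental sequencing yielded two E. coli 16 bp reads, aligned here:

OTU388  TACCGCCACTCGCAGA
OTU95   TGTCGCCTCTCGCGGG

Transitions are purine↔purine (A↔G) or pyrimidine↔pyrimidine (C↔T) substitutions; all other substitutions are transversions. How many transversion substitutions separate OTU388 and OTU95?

1

The sequences differ at positions 2 (A/G, transition), 3 (C/T, transition), 8 (A/T, transversion), 14 (A/G, transition), 16 (A/G, transition).
Of the 5 differences, 4 transitions and 1 transversion, so the answer is 1.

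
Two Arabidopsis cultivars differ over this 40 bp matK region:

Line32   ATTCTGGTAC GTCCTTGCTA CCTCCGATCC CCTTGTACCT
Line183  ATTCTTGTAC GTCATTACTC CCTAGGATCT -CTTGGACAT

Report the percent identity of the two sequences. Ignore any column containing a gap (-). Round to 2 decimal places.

76.92%

Excluding the 1 gap column leaves 39 comparable sites.
Differing sites — 6:G/T; 14:C/A; 17:G/A; 20:A/C; 24:C/A; 25:C/G; 30:C/T; 36:T/G; 39:C/A.
30 of the 39 comparable sites match, so the percent identity is 30/39 × 100 = 76.92%.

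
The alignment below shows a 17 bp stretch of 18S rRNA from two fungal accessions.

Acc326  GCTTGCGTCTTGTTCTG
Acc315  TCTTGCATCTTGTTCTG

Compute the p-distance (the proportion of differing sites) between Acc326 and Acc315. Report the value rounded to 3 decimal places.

The sequences differ at positions 1 (G/T), 7 (G/A).
There are 2 differences over 17 sites, so p = 2/17 = 0.118.

0.118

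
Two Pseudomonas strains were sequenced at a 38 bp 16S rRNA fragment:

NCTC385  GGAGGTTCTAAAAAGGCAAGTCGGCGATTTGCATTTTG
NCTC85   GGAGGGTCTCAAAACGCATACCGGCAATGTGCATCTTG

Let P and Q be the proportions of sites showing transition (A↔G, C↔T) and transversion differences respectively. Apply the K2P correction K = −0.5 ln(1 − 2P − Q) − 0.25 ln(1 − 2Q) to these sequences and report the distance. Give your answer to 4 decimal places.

The sequences differ at positions 6 (T/G, transversion), 10 (A/C, transversion), 15 (G/C, transversion), 19 (A/T, transversion), 20 (G/A, transition), 21 (T/C, transition), 26 (G/A, transition), 29 (T/G, transversion), 35 (T/C, transition).
Of the 9 differences, 4 transitions and 5 transversions over 38 sites: P = 4/38 = 0.105263, Q = 5/38 = 0.131579.
d = −0.5·ln(0.657895) − 0.25·ln(0.736842) = −0.5·(-0.418710) − 0.25·(-0.305382) = 0.2857.

0.2857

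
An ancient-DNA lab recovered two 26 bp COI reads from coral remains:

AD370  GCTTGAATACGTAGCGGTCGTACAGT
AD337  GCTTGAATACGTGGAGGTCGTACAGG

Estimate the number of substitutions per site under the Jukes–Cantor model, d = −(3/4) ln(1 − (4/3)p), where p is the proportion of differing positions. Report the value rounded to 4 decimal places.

The sequences differ at positions 13 (A/G), 15 (C/A), 26 (T/G).
p = 3/26 = 0.115385.
d = −0.75 · ln(1 − (4/3)·0.115385) = −0.75 · ln(0.846153) = −0.75 · (-0.167055) = 0.1253.

0.1253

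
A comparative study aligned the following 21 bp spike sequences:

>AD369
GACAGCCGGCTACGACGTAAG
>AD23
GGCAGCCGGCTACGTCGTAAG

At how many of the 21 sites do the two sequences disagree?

2

Mismatches occur at site 2 (A/G), site 15 (A/T).
That gives 2 mismatches out of 21 aligned sites, so the Hamming distance is 2.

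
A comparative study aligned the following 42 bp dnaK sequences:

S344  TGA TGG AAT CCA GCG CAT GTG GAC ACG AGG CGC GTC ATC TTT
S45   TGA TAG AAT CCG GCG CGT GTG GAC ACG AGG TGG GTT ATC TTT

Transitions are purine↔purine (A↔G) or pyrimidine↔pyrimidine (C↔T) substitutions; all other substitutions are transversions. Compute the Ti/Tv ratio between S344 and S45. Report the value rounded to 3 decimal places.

5.000

Mismatches occur at site 5 (G/A, transition), site 12 (A/G, transition), site 17 (A/G, transition), site 31 (C/T, transition), site 33 (C/G, transversion), site 36 (C/T, transition).
Of the 6 differences, 5 transitions and 1 transversion, so Ti/Tv = 5/1 = 5.000.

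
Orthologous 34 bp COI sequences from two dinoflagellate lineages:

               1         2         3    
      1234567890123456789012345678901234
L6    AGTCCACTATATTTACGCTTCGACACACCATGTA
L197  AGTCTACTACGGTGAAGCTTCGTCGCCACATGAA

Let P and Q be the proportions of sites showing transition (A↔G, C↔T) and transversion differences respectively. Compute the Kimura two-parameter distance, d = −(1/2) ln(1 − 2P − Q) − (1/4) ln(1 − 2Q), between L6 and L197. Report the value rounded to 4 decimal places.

0.4236

Mismatches occur at site 5 (C→T, transition), site 10 (T→C, transition), site 11 (A→G, transition), site 12 (T→G, transversion), site 14 (T→G, transversion), site 16 (C→A, transversion), site 23 (A→T, transversion), site 25 (A→G, transition), site 27 (A→C, transversion), site 28 (C→A, transversion), site 33 (T→A, transversion).
Of the 11 differences, 4 transitions and 7 transversions over 34 sites: P = 4/34 = 0.117647, Q = 7/34 = 0.205882.
d = −0.5·ln(0.558824) − 0.25·ln(0.588236) = −0.5·(-0.581921) − 0.25·(-0.530627) = 0.4236.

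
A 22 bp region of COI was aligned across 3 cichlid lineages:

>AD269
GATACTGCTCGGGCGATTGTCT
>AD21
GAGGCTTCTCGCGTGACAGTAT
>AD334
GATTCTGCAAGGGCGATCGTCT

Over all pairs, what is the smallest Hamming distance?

4

Pairwise Hamming distances:
  AD269 vs AD21: 8
  AD269 vs AD334: 4
  AD21 vs AD334: 10
The smallest is 4, between AD269 and AD334.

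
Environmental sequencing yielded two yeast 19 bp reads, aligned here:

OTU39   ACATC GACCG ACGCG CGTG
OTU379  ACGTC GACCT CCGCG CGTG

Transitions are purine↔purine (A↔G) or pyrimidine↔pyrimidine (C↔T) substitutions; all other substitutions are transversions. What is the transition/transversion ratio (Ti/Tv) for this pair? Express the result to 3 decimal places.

Mismatches occur at site 3 (A→G, transition), site 10 (G→T, transversion), site 11 (A→C, transversion).
Of the 3 differences, 1 transition and 2 transversions, so Ti/Tv = 1/2 = 0.500.

0.500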